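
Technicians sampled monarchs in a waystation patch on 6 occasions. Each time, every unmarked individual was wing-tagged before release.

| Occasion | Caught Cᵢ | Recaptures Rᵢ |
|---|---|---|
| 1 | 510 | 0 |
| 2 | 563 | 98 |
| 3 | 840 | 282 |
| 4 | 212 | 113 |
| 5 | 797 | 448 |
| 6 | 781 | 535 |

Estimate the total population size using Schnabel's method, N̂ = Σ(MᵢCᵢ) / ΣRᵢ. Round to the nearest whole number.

N ≈ 2899

Marked at large before each occasion: Mᵢ = Σⱼ<ᵢ (Cⱼ − Rⱼ) → M1=0, M2=510, M3=975, M4=1533, M5=1632, M6=1981
Σ MᵢCᵢ = 0·510 + 510·563 + 975·840 + 1533·212 + 1632·797 + 1981·781 = 0 + 287130 + 819000 + 324996 + 1300704 + 1547161 = 4278991
Σ Rᵢ = 0 + 98 + 282 + 113 + 448 + 535 = 1476
N̂ = 4278991 / 1476 ≈ 2899.0 → 2899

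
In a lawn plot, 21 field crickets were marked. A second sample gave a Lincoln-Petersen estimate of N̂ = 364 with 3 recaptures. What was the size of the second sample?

From N = M·C/R: C = N·R / M = 364·3 / 21 = 1092 / 21 = 52.

C = 52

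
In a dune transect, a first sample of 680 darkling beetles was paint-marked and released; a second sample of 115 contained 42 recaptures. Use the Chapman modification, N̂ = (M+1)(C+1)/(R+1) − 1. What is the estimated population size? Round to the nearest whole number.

N̂ = (680+1)(115+1)/(42+1) − 1 = 681·116/43 − 1
= 78996/43 − 1 ≈ 1837.1 − 1 ≈ 1836.1 → 1836

N ≈ 1836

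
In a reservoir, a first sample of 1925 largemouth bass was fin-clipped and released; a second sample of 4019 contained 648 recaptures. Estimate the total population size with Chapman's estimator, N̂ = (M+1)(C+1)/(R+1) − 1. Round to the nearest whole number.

N ≈ 11,929

N̂ = (1925+1)(4019+1)/(648+1) − 1 = 1926·4020/649 − 1
= 7742520/649 − 1 ≈ 11929.9 − 1 ≈ 11928.9 → 11929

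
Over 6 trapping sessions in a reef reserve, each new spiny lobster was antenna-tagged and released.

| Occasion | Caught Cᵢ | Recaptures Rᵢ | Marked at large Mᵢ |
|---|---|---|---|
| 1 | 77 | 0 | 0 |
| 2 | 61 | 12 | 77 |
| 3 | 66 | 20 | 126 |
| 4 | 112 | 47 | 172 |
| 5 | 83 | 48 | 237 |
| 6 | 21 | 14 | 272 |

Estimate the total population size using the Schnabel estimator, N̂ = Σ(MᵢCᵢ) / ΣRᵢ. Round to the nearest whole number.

N ≈ 409

Σ MᵢCᵢ = 0·77 + 77·61 + 126·66 + 172·112 + 237·83 + 272·21 = 0 + 4697 + 8316 + 19264 + 19671 + 5712 = 57660
Σ Rᵢ = 0 + 12 + 20 + 47 + 48 + 14 = 141
N̂ = 57660 / 141 ≈ 408.9 → 409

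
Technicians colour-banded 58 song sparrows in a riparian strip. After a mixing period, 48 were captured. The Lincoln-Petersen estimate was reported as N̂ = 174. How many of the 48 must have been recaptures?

From N = M·C/R: R = M·C / N = 58·48 / 174 = 2784 / 174 = 16.

R = 16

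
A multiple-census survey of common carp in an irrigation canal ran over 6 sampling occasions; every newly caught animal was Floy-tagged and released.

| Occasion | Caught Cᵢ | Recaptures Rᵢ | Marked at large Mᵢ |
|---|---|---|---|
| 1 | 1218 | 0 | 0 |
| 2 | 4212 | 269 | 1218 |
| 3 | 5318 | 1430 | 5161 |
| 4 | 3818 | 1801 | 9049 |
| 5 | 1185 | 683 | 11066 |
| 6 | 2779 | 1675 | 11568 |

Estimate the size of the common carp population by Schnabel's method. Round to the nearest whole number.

N ≈ 19,185

Σ MᵢCᵢ = 0·1218 + 1218·4212 + 5161·5318 + 9049·3818 + 11066·1185 + 11568·2779 = 0 + 5130216 + 27446198 + 34549082 + 13113210 + 32147472 = 112386178
Σ Rᵢ = 0 + 269 + 1430 + 1801 + 683 + 1675 = 5858
N̂ = 112386178 / 5858 ≈ 19185.1 → 19185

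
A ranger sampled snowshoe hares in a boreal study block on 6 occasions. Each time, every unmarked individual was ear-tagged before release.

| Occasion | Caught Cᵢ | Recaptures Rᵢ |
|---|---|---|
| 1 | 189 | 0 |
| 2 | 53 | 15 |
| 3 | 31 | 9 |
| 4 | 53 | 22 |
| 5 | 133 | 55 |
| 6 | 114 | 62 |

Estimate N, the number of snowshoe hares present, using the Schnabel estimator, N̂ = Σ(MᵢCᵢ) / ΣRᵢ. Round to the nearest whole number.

Marked at large before each occasion: Mᵢ = Σⱼ<ᵢ (Cⱼ − Rⱼ) → M1=0, M2=189, M3=227, M4=249, M5=280, M6=358
Σ MᵢCᵢ = 0·189 + 189·53 + 227·31 + 249·53 + 280·133 + 358·114 = 0 + 10017 + 7037 + 13197 + 37240 + 40812 = 108303
Σ Rᵢ = 0 + 15 + 9 + 22 + 55 + 62 = 163
N̂ = 108303 / 163 ≈ 664.4 → 664

N ≈ 664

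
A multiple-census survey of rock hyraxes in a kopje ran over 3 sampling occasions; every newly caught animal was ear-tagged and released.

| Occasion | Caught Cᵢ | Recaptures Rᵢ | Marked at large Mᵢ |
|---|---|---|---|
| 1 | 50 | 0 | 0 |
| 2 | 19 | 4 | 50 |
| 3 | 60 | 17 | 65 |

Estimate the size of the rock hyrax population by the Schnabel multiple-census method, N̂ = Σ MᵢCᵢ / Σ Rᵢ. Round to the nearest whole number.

N ≈ 231

Σ MᵢCᵢ = 0·50 + 50·19 + 65·60 = 0 + 950 + 3900 = 4850
Σ Rᵢ = 0 + 4 + 17 = 21
N̂ = 4850 / 21 ≈ 231.0 → 231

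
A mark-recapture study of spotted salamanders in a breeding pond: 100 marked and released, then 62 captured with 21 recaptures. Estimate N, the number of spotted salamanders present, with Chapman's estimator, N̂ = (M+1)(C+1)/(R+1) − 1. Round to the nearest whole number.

N ≈ 288

N̂ = (100+1)(62+1)/(21+1) − 1 = 101·63/22 − 1
= 6363/22 − 1 ≈ 289.2 − 1 ≈ 288.2 → 288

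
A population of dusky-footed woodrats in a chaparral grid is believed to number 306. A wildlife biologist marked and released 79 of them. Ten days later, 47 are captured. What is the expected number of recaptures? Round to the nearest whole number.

The marked fraction of the population is 79/306, so in a sample of 47 expect C·(M/N) marked.
E[R] = 79 × 47 / 306 = 3713 / 306 ≈ 12.1 → 12

expected recaptures ≈ 12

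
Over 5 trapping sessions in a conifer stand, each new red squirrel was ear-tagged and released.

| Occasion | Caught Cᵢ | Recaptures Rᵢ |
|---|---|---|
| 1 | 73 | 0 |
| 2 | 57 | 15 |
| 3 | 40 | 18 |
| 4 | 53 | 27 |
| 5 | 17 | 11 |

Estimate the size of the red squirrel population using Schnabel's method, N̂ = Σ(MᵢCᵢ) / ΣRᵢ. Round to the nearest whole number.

N ≈ 265

Marked at large before each occasion: Mᵢ = Σⱼ<ᵢ (Cⱼ − Rⱼ) → M1=0, M2=73, M3=115, M4=137, M5=163
Σ MᵢCᵢ = 0·73 + 73·57 + 115·40 + 137·53 + 163·17 = 0 + 4161 + 4600 + 7261 + 2771 = 18793
Σ Rᵢ = 0 + 15 + 18 + 27 + 11 = 71
N̂ = 18793 / 71 ≈ 264.7 → 265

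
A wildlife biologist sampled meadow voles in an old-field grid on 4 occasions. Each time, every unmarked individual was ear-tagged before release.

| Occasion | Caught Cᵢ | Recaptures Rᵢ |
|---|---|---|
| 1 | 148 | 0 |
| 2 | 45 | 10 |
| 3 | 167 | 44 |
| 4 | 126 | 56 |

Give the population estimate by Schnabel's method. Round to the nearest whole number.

N ≈ 689

Marked at large before each occasion: Mᵢ = Σⱼ<ᵢ (Cⱼ − Rⱼ) → M1=0, M2=148, M3=183, M4=306
Σ MᵢCᵢ = 0·148 + 148·45 + 183·167 + 306·126 = 0 + 6660 + 30561 + 38556 = 75777
Σ Rᵢ = 0 + 10 + 44 + 56 = 110
N̂ = 75777 / 110 ≈ 688.9 → 689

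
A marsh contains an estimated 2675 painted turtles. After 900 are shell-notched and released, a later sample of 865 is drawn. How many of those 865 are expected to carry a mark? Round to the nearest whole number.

expected recaptures ≈ 291

Expected recaptures E[R] = M·C / N.
E[R] = 900 × 865 / 2675 = 778500 / 2675 ≈ 291.0 → 291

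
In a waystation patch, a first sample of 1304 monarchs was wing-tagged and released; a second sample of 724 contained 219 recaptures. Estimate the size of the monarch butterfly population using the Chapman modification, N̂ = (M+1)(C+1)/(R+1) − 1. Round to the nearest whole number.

N̂ = (1304+1)(724+1)/(219+1) − 1 = 1305·725/220 − 1
= 946125/220 − 1 ≈ 4300.6 − 1 ≈ 4299.6 → 4300

N ≈ 4300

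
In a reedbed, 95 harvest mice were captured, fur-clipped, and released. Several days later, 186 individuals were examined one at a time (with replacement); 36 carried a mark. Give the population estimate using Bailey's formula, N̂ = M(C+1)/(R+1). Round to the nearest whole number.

N̂ = 95·(186+1)/(36+1) = 95·187/37 = 17765/37 ≈ 480.1 → 480

N ≈ 480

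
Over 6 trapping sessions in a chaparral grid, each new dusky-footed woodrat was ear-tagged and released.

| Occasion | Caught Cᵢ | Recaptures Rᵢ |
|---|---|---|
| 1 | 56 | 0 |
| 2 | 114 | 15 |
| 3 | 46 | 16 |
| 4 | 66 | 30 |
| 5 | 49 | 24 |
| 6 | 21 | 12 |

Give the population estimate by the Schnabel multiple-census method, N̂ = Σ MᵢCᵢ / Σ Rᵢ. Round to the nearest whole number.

N ≈ 430

Marked at large before each occasion: Mᵢ = Σⱼ<ᵢ (Cⱼ − Rⱼ) → M1=0, M2=56, M3=155, M4=185, M5=221, M6=246
Σ MᵢCᵢ = 0·56 + 56·114 + 155·46 + 185·66 + 221·49 + 246·21 = 0 + 6384 + 7130 + 12210 + 10829 + 5166 = 41719
Σ Rᵢ = 0 + 15 + 16 + 30 + 24 + 12 = 97
N̂ = 41719 / 97 ≈ 430.1 → 430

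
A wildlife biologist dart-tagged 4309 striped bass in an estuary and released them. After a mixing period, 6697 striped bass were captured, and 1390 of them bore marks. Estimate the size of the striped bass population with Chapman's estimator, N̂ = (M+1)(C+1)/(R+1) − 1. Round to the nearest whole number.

N̂ = (4309+1)(6697+1)/(1390+1) − 1 = 4310·6698/1391 − 1
= 28868380/1391 − 1 ≈ 20753.7 − 1 ≈ 20752.7 → 20753

N ≈ 20,753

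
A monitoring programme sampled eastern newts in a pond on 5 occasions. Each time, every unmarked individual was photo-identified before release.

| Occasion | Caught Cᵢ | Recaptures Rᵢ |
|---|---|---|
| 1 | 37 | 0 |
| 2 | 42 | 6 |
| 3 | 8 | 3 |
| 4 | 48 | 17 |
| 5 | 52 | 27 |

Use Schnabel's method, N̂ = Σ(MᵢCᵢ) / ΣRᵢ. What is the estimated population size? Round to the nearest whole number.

N ≈ 218

Marked at large before each occasion: Mᵢ = Σⱼ<ᵢ (Cⱼ − Rⱼ) → M1=0, M2=37, M3=73, M4=78, M5=109
Σ MᵢCᵢ = 0·37 + 37·42 + 73·8 + 78·48 + 109·52 = 0 + 1554 + 584 + 3744 + 5668 = 11550
Σ Rᵢ = 0 + 6 + 3 + 17 + 27 = 53
N̂ = 11550 / 53 ≈ 217.9 → 218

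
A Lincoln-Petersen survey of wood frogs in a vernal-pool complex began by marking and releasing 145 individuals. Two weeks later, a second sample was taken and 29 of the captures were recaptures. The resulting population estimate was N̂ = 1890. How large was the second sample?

From N = M·C/R: C = N·R / M = 1890·29 / 145 = 54810 / 145 = 378.

C = 378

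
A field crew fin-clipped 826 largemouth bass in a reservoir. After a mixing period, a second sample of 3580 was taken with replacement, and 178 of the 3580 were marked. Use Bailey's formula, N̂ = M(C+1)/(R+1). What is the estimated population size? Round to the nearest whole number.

N̂ = 826·(3580+1)/(178+1) = 826·3581/179 = 2957906/179 ≈ 16524.6 → 16525

N ≈ 16,525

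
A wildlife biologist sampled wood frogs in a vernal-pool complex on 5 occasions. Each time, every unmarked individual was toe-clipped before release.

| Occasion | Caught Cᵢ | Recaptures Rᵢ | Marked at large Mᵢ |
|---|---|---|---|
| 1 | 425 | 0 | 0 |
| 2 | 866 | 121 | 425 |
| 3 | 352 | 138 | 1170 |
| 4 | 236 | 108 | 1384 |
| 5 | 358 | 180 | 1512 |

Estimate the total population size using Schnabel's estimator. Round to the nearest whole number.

N ≈ 3012

Σ MᵢCᵢ = 0·425 + 425·866 + 1170·352 + 1384·236 + 1512·358 = 0 + 368050 + 411840 + 326624 + 541296 = 1647810
Σ Rᵢ = 0 + 121 + 138 + 108 + 180 = 547
N̂ = 1647810 / 547 ≈ 3012.4 → 3012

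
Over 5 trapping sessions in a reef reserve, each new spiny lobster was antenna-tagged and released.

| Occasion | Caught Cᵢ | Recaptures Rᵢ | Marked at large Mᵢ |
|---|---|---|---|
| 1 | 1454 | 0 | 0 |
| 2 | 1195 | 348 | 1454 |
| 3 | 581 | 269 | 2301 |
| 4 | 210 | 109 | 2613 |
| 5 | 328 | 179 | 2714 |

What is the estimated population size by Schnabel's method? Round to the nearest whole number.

N ≈ 4987

Σ MᵢCᵢ = 0·1454 + 1454·1195 + 2301·581 + 2613·210 + 2714·328 = 0 + 1737530 + 1336881 + 548730 + 890192 = 4513333
Σ Rᵢ = 0 + 348 + 269 + 109 + 179 = 905
N̂ = 4513333 / 905 ≈ 4987.1 → 4987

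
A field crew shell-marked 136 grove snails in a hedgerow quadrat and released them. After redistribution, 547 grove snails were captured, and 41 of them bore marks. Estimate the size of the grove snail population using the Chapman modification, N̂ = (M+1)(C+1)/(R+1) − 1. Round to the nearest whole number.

N ≈ 1787

N̂ = (136+1)(547+1)/(41+1) − 1 = 137·548/42 − 1
= 75076/42 − 1 ≈ 1787.5 − 1 ≈ 1786.5 → 1787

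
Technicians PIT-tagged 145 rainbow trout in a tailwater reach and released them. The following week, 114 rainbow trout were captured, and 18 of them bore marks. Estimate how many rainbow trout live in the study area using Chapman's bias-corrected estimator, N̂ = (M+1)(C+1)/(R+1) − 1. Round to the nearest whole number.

N ≈ 883

N̂ = (145+1)(114+1)/(18+1) − 1 = 146·115/19 − 1
= 16790/19 − 1 ≈ 883.7 − 1 ≈ 882.7 → 883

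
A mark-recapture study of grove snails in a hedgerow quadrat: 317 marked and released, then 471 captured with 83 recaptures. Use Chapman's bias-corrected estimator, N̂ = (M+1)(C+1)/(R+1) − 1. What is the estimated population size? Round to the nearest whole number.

N̂ = (317+1)(471+1)/(83+1) − 1 = 318·472/84 − 1
= 150096/84 − 1 ≈ 1786.9 − 1 ≈ 1785.9 → 1786

N ≈ 1786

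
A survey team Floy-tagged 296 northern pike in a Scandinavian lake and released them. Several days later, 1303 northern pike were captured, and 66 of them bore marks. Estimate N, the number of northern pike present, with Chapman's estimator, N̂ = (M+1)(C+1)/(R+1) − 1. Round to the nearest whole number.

N̂ = (296+1)(1303+1)/(66+1) − 1 = 297·1304/67 − 1
= 387288/67 − 1 ≈ 5780.4 − 1 ≈ 5779.4 → 5779

N ≈ 5779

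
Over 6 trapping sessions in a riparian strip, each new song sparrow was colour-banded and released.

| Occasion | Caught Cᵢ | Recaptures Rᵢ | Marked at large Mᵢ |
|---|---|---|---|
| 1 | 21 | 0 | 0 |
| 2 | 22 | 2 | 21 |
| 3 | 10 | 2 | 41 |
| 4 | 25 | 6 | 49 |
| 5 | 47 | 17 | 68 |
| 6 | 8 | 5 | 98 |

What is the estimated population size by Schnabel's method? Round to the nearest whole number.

Σ MᵢCᵢ = 0·21 + 21·22 + 41·10 + 49·25 + 68·47 + 98·8 = 0 + 462 + 410 + 1225 + 3196 + 784 = 6077
Σ Rᵢ = 0 + 2 + 2 + 6 + 17 + 5 = 32
N̂ = 6077 / 32 ≈ 189.9 → 190

N ≈ 190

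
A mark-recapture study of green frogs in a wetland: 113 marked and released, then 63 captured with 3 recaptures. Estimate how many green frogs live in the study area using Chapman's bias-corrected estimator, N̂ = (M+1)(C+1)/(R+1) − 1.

N̂ = (113+1)(63+1)/(3+1) − 1 = 114·64/4 − 1
= 7296/4 − 1 = 1824 − 1 = 1823

N = 1823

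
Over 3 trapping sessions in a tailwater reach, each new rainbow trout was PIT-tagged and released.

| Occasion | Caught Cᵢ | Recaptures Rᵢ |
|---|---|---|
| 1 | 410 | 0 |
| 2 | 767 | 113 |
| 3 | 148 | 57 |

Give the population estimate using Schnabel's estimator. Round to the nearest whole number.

Marked at large before each occasion: Mᵢ = Σⱼ<ᵢ (Cⱼ − Rⱼ) → M1=0, M2=410, M3=1064
Σ MᵢCᵢ = 0·410 + 410·767 + 1064·148 = 0 + 314470 + 157472 = 471942
Σ Rᵢ = 0 + 113 + 57 = 170
N̂ = 471942 / 170 ≈ 2776.1 → 2776

N ≈ 2776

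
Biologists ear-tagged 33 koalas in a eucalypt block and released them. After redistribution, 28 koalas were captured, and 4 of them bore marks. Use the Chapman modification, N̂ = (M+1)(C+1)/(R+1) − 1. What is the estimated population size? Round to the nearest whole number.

N ≈ 196

N̂ = (33+1)(28+1)/(4+1) − 1 = 34·29/5 − 1
= 986/5 − 1 ≈ 197.2 − 1 ≈ 196.2 → 196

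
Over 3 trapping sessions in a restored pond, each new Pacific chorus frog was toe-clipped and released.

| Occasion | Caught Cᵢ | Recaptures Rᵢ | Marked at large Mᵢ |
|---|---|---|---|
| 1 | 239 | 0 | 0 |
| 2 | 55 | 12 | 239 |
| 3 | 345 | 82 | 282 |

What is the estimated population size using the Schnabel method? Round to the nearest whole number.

Σ MᵢCᵢ = 0·239 + 239·55 + 282·345 = 0 + 13145 + 97290 = 110435
Σ Rᵢ = 0 + 12 + 82 = 94
N̂ = 110435 / 94 ≈ 1174.8 → 1175

N ≈ 1175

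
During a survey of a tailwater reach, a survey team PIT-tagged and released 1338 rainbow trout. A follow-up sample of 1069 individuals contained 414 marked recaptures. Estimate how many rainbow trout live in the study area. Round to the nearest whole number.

N ≈ 3455

The marked fraction in the recapture sample should equal the marked fraction in the population: 414/1069 = 1338/N.
N = (1338 × 1069) / 414 = 1430322 / 414 ≈ 3454.9 → 3455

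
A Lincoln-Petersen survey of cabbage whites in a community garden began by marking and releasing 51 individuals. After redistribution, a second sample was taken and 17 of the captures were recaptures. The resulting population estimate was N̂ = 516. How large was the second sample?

C = 172

From N = M·C/R: C = N·R / M = 516·17 / 51 = 8772 / 51 = 172.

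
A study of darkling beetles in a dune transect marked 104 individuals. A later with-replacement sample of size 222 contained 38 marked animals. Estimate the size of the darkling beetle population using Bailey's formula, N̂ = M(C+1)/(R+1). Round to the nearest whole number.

N ≈ 595

N̂ = 104·(222+1)/(38+1) = 104·223/39 = 23192/39 ≈ 594.7 → 595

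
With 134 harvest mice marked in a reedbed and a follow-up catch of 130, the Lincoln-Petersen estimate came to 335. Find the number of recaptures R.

From N = M·C/R: R = M·C / N = 134·130 / 335 = 17420 / 335 = 52.

R = 52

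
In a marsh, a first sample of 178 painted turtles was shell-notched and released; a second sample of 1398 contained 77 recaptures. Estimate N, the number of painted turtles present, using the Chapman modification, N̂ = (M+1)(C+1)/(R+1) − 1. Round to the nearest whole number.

N̂ = (178+1)(1398+1)/(77+1) − 1 = 179·1399/78 − 1
= 250421/78 − 1 ≈ 3210.5 − 1 ≈ 3209.5 → 3210

N ≈ 3210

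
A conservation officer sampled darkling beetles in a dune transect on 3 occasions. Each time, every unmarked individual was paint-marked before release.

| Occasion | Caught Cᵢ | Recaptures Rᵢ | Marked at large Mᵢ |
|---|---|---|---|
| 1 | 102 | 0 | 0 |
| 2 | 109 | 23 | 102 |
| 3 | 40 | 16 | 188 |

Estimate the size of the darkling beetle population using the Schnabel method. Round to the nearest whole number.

N ≈ 478

Σ MᵢCᵢ = 0·102 + 102·109 + 188·40 = 0 + 11118 + 7520 = 18638
Σ Rᵢ = 0 + 23 + 16 = 39
N̂ = 18638 / 39 ≈ 477.9 → 478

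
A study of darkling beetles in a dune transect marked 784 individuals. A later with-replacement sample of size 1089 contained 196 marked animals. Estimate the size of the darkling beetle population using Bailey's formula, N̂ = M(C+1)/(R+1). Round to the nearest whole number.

N̂ = 784·(1089+1)/(196+1) = 784·1090/197 = 854560/197 ≈ 4337.9 → 4338

N ≈ 4338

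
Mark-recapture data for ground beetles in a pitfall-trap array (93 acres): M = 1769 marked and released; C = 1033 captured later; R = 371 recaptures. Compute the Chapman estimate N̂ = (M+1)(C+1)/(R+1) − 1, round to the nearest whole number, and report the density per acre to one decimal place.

N̂ = 1770·1034/372 − 1 = 1830180/372 − 1 ≈ 4918.8 → 4919
Density = N̂ / area = 4919 / 93 ≈ 52.89 → 52.9 per acre

density ≈ 52.9 ground beetles per acre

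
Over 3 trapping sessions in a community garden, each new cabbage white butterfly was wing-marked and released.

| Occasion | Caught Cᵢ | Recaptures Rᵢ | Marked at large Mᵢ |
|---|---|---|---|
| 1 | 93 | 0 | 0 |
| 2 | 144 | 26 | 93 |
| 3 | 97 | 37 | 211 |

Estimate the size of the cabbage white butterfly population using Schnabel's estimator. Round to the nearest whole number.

N ≈ 537

Σ MᵢCᵢ = 0·93 + 93·144 + 211·97 = 0 + 13392 + 20467 = 33859
Σ Rᵢ = 0 + 26 + 37 = 63
N̂ = 33859 / 63 ≈ 537.4 → 537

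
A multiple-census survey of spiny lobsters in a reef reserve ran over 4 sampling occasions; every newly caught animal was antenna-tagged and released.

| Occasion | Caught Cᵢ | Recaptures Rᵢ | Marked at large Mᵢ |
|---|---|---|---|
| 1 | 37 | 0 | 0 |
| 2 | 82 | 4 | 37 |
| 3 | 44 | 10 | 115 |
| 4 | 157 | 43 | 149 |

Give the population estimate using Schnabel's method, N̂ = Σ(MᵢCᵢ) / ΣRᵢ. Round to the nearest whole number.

N ≈ 552

Σ MᵢCᵢ = 0·37 + 37·82 + 115·44 + 149·157 = 0 + 3034 + 5060 + 23393 = 31487
Σ Rᵢ = 0 + 4 + 10 + 43 = 57
N̂ = 31487 / 57 ≈ 552.4 → 552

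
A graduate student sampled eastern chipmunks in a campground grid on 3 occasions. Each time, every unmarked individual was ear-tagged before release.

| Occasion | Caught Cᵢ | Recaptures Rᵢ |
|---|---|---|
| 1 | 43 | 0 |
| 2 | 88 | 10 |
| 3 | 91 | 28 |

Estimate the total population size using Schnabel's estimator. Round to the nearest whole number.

Marked at large before each occasion: Mᵢ = Σⱼ<ᵢ (Cⱼ − Rⱼ) → M1=0, M2=43, M3=121
Σ MᵢCᵢ = 0·43 + 43·88 + 121·91 = 0 + 3784 + 11011 = 14795
Σ Rᵢ = 0 + 10 + 28 = 38
N̂ = 14795 / 38 ≈ 389.3 → 389

N ≈ 389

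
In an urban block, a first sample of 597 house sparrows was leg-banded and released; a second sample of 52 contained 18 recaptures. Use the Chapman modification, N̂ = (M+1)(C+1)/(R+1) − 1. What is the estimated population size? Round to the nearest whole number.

N̂ = (597+1)(52+1)/(18+1) − 1 = 598·53/19 − 1
= 31694/19 − 1 ≈ 1668.1 − 1 ≈ 1667.1 → 1667

N ≈ 1667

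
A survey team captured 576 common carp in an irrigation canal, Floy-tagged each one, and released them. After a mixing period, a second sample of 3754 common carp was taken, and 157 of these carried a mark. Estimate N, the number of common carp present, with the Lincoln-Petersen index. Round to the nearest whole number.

Lincoln-Petersen assumes M/N = R/C, so N = M·C / R.
N = (576 × 3754) / 157 = 2162304 / 157 ≈ 13772.6 → 13773

N ≈ 13,773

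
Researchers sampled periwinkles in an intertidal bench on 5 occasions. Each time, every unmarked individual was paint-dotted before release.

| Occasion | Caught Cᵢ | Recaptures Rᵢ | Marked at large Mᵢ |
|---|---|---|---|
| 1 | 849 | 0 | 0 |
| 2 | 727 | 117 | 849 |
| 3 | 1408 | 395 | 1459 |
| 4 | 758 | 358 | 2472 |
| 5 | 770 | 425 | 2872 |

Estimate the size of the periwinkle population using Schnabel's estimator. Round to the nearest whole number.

Σ MᵢCᵢ = 0·849 + 849·727 + 1459·1408 + 2472·758 + 2872·770 = 0 + 617223 + 2054272 + 1873776 + 2211440 = 6756711
Σ Rᵢ = 0 + 117 + 395 + 358 + 425 = 1295
N̂ = 6756711 / 1295 ≈ 5217.5 → 5218

N ≈ 5218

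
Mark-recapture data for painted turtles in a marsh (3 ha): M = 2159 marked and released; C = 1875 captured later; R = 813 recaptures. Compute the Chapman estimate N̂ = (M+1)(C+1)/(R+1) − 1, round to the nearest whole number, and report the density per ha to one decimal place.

density ≈ 1659.0 painted turtles per ha

N̂ = 2160·1876/814 − 1 = 4052160/814 − 1 ≈ 4977.1 → 4977
Density = N̂ / area = 4977 / 3 = 1659.0 per ha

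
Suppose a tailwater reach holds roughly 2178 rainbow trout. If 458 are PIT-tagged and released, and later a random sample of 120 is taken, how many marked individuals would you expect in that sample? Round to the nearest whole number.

The marked fraction of the population is 458/2178, so in a sample of 120 expect C·(M/N) marked.
E[R] = 458 × 120 / 2178 = 54960 / 2178 ≈ 25.2 → 25

expected recaptures ≈ 25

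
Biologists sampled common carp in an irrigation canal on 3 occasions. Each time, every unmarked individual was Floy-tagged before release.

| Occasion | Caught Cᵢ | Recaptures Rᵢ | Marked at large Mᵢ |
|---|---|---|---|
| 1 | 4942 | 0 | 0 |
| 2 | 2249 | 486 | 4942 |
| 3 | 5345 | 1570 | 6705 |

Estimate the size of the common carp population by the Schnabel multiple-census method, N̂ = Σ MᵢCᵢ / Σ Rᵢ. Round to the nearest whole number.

Σ MᵢCᵢ = 0·4942 + 4942·2249 + 6705·5345 = 0 + 11114558 + 35838225 = 46952783
Σ Rᵢ = 0 + 486 + 1570 = 2056
N̂ = 46952783 / 2056 ≈ 22837.0 → 22837

N ≈ 22,837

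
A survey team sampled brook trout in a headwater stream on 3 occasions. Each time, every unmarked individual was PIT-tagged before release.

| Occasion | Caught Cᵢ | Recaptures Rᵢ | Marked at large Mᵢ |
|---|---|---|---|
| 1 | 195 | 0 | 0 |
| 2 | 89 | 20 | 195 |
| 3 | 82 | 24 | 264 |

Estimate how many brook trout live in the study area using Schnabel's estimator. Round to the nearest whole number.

N ≈ 886

Σ MᵢCᵢ = 0·195 + 195·89 + 264·82 = 0 + 17355 + 21648 = 39003
Σ Rᵢ = 0 + 20 + 24 = 44
N̂ = 39003 / 44 ≈ 886.4 → 886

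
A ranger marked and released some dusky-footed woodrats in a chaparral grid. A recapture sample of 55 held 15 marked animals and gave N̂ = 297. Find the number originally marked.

M = 81

From N = M·C/R: M = N·R / C = 297·15 / 55 = 4455 / 55 = 81.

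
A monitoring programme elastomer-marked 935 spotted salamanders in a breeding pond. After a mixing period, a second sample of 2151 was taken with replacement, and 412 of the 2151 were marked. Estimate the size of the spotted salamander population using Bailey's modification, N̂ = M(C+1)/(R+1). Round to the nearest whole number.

N̂ = 935·(2151+1)/(412+1) = 935·2152/413 = 2012120/413 ≈ 4872.0 → 4872

N ≈ 4872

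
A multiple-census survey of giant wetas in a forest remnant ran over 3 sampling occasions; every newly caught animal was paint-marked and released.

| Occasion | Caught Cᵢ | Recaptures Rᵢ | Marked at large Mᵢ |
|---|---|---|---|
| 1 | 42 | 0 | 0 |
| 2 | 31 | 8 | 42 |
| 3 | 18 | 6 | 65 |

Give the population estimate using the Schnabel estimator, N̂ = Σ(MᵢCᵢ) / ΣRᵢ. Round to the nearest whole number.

Σ MᵢCᵢ = 0·42 + 42·31 + 65·18 = 0 + 1302 + 1170 = 2472
Σ Rᵢ = 0 + 8 + 6 = 14
N̂ = 2472 / 14 ≈ 176.6 → 177

N ≈ 177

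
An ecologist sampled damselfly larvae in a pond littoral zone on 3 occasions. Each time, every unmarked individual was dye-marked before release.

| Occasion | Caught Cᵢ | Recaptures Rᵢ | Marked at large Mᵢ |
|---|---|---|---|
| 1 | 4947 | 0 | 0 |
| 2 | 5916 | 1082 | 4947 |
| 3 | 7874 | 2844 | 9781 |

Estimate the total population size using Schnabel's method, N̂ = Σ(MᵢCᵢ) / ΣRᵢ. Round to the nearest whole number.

N ≈ 27,071

Σ MᵢCᵢ = 0·4947 + 4947·5916 + 9781·7874 = 0 + 29266452 + 77015594 = 106282046
Σ Rᵢ = 0 + 1082 + 2844 = 3926
N̂ = 106282046 / 3926 ≈ 27071.3 → 27071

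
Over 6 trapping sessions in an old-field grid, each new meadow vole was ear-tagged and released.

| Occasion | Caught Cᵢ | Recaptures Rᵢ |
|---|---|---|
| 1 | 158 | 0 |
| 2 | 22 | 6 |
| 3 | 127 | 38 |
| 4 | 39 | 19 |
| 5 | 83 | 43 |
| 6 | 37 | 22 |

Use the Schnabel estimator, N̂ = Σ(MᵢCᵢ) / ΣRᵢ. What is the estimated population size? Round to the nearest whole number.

Marked at large before each occasion: Mᵢ = Σⱼ<ᵢ (Cⱼ − Rⱼ) → M1=0, M2=158, M3=174, M4=263, M5=283, M6=323
Σ MᵢCᵢ = 0·158 + 158·22 + 174·127 + 263·39 + 283·83 + 323·37 = 0 + 3476 + 22098 + 10257 + 23489 + 11951 = 71271
Σ Rᵢ = 0 + 6 + 38 + 19 + 43 + 22 = 128
N̂ = 71271 / 128 ≈ 556.8 → 557

N ≈ 557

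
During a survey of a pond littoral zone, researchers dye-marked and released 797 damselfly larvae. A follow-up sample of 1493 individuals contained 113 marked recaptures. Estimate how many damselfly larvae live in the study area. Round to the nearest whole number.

N ≈ 10,530

N = (797 × 1493) / 113 = 1189921 / 113 ≈ 10530.3 → 10530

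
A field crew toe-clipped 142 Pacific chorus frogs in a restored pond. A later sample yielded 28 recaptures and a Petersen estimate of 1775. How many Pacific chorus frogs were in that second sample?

C = 350

From N = M·C/R: C = N·R / M = 1775·28 / 142 = 49700 / 142 = 350.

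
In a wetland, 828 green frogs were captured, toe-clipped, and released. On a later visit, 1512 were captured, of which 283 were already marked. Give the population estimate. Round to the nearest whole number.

N ≈ 4424

The marked fraction in the recapture sample should equal the marked fraction in the population: 283/1512 = 828/N.
N = (828 × 1512) / 283 = 1251936 / 283 ≈ 4423.8 → 4424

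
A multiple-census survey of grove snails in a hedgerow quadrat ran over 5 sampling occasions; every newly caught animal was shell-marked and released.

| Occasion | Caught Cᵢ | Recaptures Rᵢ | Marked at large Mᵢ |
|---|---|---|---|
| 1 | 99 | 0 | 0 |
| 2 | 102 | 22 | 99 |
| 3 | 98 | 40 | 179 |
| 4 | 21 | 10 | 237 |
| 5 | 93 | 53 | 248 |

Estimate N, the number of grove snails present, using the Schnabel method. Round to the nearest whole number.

N ≈ 445

Σ MᵢCᵢ = 0·99 + 99·102 + 179·98 + 237·21 + 248·93 = 0 + 10098 + 17542 + 4977 + 23064 = 55681
Σ Rᵢ = 0 + 22 + 40 + 10 + 53 = 125
N̂ = 55681 / 125 ≈ 445.4 → 445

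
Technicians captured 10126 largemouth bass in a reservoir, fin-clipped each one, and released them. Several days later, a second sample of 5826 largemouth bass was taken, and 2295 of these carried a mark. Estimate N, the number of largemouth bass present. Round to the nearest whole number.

N = (10126 × 5826) / 2295 = 58994076 / 2295 ≈ 25705.48 → 25705

N ≈ 25,705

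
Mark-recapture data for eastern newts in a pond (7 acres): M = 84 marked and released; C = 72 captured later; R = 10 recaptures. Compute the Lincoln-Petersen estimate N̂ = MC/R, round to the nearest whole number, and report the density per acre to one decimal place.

density ≈ 86.4 eastern newts per acre

N̂ = 84·72/10 = 6048/10 ≈ 604.8 → 605
Density = N̂ / area = 605 / 7 ≈ 86.43 → 86.4 per acre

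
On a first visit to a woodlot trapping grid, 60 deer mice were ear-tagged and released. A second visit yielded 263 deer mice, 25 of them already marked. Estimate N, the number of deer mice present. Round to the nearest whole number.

If marked individuals mix randomly, R/C ≈ M/N, giving N ≈ M·C/R.
N = (60 × 263) / 25 = 15780 / 25 ≈ 631.2 → 631

N ≈ 631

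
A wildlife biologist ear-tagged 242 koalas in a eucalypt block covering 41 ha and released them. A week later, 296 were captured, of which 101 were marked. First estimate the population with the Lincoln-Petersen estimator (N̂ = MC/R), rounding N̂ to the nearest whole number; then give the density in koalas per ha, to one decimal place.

N̂ = 242·296/101 = 71632/101 ≈ 709.2 → 709
Density = N̂ / area = 709 / 41 ≈ 17.29 → 17.3 per ha

density ≈ 17.3 koalas per ha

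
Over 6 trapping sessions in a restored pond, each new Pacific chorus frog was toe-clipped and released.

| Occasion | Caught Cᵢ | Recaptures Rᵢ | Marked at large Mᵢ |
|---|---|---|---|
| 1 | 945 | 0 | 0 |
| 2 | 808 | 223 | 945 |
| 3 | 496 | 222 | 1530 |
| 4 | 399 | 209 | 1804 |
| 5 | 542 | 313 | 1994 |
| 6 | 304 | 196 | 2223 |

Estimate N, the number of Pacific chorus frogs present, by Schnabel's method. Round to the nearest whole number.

N ≈ 3438

Σ MᵢCᵢ = 0·945 + 945·808 + 1530·496 + 1804·399 + 1994·542 + 2223·304 = 0 + 763560 + 758880 + 719796 + 1080748 + 675792 = 3998776
Σ Rᵢ = 0 + 223 + 222 + 209 + 313 + 196 = 1163
N̂ = 3998776 / 1163 ≈ 3438.3 → 3438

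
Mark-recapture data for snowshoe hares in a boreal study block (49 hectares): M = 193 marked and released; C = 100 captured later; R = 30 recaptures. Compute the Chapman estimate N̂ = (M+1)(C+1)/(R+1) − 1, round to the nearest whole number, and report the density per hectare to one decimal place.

N̂ = 194·101/31 − 1 = 19594/31 − 1 ≈ 631.1 → 631
Density = N̂ / area = 631 / 49 ≈ 12.88 → 12.9 per hectare

density ≈ 12.9 snowshoe hares per hectare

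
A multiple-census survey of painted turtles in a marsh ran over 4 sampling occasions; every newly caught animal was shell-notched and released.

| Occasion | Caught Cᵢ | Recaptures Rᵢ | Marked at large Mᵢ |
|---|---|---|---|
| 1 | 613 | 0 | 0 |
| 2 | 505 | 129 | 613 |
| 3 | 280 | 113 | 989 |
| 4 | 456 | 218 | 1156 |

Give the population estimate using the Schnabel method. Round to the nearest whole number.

Σ MᵢCᵢ = 0·613 + 613·505 + 989·280 + 1156·456 = 0 + 309565 + 276920 + 527136 = 1113621
Σ Rᵢ = 0 + 129 + 113 + 218 = 460
N̂ = 1113621 / 460 ≈ 2420.9 → 2421

N ≈ 2421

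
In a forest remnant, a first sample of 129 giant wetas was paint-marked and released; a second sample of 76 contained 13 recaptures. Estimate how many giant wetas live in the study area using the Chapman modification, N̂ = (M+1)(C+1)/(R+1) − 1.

N̂ = (129+1)(76+1)/(13+1) − 1 = 130·77/14 − 1
= 10010/14 − 1 = 715 − 1 = 714

N = 714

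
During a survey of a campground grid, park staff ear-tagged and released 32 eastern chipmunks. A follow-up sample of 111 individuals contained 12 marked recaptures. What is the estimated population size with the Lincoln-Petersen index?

N = (32 × 111) / 12 = 3552 / 12 = 296

N = 296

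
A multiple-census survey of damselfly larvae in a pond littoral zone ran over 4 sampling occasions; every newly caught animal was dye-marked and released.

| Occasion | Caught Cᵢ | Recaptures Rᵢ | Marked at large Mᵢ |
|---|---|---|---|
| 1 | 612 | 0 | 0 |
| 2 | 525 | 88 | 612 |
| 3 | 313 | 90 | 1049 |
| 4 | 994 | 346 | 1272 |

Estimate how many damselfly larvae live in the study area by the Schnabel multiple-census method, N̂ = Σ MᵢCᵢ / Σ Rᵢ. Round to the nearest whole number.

Σ MᵢCᵢ = 0·612 + 612·525 + 1049·313 + 1272·994 = 0 + 321300 + 328337 + 1264368 = 1914005
Σ Rᵢ = 0 + 88 + 90 + 346 = 524
N̂ = 1914005 / 524 ≈ 3652.7 → 3653

N ≈ 3653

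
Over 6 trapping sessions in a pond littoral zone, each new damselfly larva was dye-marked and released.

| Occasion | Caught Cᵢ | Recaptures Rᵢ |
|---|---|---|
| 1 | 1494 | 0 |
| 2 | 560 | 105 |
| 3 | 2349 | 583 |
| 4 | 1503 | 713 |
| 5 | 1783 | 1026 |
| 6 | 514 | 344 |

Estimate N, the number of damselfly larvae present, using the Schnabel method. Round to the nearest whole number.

Marked at large before each occasion: Mᵢ = Σⱼ<ᵢ (Cⱼ − Rⱼ) → M1=0, M2=1494, M3=1949, M4=3715, M5=4505, M6=5262
Σ MᵢCᵢ = 0·1494 + 1494·560 + 1949·2349 + 3715·1503 + 4505·1783 + 5262·514 = 0 + 836640 + 4578201 + 5583645 + 8032415 + 2704668 = 21735569
Σ Rᵢ = 0 + 105 + 583 + 713 + 1026 + 344 = 2771
N̂ = 21735569 / 2771 ≈ 7843.9 → 7844

N ≈ 7844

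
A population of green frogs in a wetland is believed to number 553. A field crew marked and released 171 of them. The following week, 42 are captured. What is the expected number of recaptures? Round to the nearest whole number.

Expected recaptures E[R] = M·C / N.
E[R] = 171 × 42 / 553 = 7182 / 553 ≈ 13.0 → 13

expected recaptures ≈ 13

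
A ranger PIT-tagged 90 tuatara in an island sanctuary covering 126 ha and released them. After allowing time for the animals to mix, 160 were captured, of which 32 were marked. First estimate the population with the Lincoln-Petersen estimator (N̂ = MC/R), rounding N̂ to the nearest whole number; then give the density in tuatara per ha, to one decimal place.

density ≈ 3.6 tuatara per ha

N̂ = 90·160/32 = 14400/32 = 450
Density = N̂ / area = 450 / 126 ≈ 3.57 → 3.6 per ha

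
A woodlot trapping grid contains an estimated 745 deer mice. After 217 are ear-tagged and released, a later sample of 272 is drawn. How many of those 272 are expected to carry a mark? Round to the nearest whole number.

expected recaptures ≈ 79

Expected recaptures E[R] = M·C / N.
E[R] = 217 × 272 / 745 = 59024 / 745 ≈ 79.2 → 79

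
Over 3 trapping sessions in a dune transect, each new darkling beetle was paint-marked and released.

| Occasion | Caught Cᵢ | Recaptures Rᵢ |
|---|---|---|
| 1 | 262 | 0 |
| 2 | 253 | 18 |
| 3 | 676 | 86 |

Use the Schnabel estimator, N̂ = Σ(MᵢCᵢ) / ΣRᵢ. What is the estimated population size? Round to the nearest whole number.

N ≈ 3868

Marked at large before each occasion: Mᵢ = Σⱼ<ᵢ (Cⱼ − Rⱼ) → M1=0, M2=262, M3=497
Σ MᵢCᵢ = 0·262 + 262·253 + 497·676 = 0 + 66286 + 335972 = 402258
Σ Rᵢ = 0 + 18 + 86 = 104
N̂ = 402258 / 104 ≈ 3867.9 → 3868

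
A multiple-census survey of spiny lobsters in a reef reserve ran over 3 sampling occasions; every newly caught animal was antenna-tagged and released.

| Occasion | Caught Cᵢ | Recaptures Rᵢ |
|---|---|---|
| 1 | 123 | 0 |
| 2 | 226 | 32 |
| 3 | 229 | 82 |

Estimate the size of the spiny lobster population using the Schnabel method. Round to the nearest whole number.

N ≈ 881

Marked at large before each occasion: Mᵢ = Σⱼ<ᵢ (Cⱼ − Rⱼ) → M1=0, M2=123, M3=317
Σ MᵢCᵢ = 0·123 + 123·226 + 317·229 = 0 + 27798 + 72593 = 100391
Σ Rᵢ = 0 + 32 + 82 = 114
N̂ = 100391 / 114 ≈ 880.6 → 881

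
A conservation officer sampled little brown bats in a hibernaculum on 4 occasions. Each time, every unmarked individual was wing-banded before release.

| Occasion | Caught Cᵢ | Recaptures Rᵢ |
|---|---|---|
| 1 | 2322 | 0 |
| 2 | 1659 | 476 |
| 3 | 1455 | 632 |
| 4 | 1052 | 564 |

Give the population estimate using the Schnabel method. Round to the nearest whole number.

N ≈ 8077

Marked at large before each occasion: Mᵢ = Σⱼ<ᵢ (Cⱼ − Rⱼ) → M1=0, M2=2322, M3=3505, M4=4328
Σ MᵢCᵢ = 0·2322 + 2322·1659 + 3505·1455 + 4328·1052 = 0 + 3852198 + 5099775 + 4553056 = 13505029
Σ Rᵢ = 0 + 476 + 632 + 564 = 1672
N̂ = 13505029 / 1672 ≈ 8077.2 → 8077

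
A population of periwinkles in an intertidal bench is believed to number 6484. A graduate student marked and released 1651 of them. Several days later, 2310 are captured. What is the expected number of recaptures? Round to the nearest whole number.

expected recaptures ≈ 588

The marked fraction of the population is 1651/6484, so in a sample of 2310 expect C·(M/N) marked.
E[R] = 1651 × 2310 / 6484 = 3813810 / 6484 ≈ 588.2 → 588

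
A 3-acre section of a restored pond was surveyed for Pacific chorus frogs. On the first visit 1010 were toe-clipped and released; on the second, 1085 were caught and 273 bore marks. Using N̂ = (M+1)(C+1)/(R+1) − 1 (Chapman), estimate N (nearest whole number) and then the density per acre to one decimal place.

density ≈ 1335.3 Pacific chorus frogs per acre

N̂ = 1011·1086/274 − 1 = 1097946/274 − 1 ≈ 4006.1 → 4006
Density = N̂ / area = 4006 / 3 ≈ 1335.33 → 1335.3 per acre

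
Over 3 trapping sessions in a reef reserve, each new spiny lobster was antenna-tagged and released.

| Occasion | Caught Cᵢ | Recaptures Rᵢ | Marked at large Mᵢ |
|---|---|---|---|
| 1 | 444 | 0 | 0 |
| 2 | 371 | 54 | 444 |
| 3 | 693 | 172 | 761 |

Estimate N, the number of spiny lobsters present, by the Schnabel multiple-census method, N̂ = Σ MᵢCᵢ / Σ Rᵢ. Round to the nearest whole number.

Σ MᵢCᵢ = 0·444 + 444·371 + 761·693 = 0 + 164724 + 527373 = 692097
Σ Rᵢ = 0 + 54 + 172 = 226
N̂ = 692097 / 226 ≈ 3062.4 → 3062

N ≈ 3062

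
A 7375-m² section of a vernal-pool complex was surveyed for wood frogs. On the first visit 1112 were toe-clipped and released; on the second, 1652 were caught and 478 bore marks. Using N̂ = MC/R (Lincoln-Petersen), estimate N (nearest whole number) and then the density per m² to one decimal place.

density ≈ 0.5 wood frogs per m²

N̂ = 1112·1652/478 = 1837024/478 ≈ 3843.1 → 3843
Density = N̂ / area = 3843 / 7375 ≈ 0.52 → 0.5 per m²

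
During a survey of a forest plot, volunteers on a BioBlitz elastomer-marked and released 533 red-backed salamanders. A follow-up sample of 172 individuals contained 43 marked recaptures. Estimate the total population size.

Lincoln-Petersen assumes M/N = R/C, so N = M·C / R.
N = (533 × 172) / 43 = 91676 / 43 = 2132

N = 2132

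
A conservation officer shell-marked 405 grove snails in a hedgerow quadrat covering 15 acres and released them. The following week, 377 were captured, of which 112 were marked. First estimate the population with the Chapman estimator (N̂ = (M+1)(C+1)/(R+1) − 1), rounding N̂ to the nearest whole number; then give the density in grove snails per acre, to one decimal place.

N̂ = 406·378/113 − 1 = 153468/113 − 1 ≈ 1357.1 → 1357
Density = N̂ / area = 1357 / 15 ≈ 90.47 → 90.5 per acre

density ≈ 90.5 grove snails per acre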